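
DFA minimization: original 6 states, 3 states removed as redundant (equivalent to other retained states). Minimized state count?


Original DFA: 6 states
Redundant states removed: 3
Minimized states = original - removed
= 6 - 3
= 3

3


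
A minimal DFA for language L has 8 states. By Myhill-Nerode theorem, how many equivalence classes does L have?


Myhill-Nerode theorem:
Number of equivalence classes = number of states in minimal DFA
Minimal DFA states = 8
Therefore equivalence classes = 8

8


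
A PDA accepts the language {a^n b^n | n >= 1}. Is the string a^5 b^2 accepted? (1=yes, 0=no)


Language requires equal numbers of a's and b's
PDA pushes for each 'a', pops for each 'b'
Number of a's = 5
Number of b's = 2
5 != 2 -> Reject

0


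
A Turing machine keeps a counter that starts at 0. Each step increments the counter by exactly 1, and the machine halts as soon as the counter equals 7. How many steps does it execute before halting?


Counter starts at 0. Counting sequence:
  Step 1: counter = 1
  Step 2: counter = 2
  Step 3: counter = 3
  Step 4: counter = 4
  Step 5: counter = 5
  Step 6: counter = 6
  Step 7: counter = 7
Counter reached 7 -> halt
Total steps = 7

7


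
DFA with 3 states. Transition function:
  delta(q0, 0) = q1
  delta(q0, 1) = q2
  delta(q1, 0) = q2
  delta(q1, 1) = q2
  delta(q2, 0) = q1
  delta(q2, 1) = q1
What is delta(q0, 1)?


Looking up transition function:
delta(q0, 1) in the table
Row: q0, Column: 1
Result: q2

q2


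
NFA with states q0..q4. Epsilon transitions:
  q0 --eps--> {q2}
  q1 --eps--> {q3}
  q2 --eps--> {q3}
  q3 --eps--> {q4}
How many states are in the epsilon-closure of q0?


Starting from q0
Initialize closure = {q0}
Follow epsilon from q0 -> add q2
Follow epsilon from q2 -> add q3
Follow epsilon from q3 -> add q4
Final closure: {q0, q2, q3, q4}
Size = 4

4


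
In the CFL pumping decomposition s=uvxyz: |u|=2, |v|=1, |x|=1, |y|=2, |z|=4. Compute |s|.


|s| = |u| + |v| + |x| + |y| + |z|
= 2 + 1 + 1 + 2 + 4
= 3 + 1 + 6
= 4 + 6
= 10

10


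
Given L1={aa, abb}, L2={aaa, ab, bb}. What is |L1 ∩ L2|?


L1 = {aa, abb}
L2 = {aaa, ab, bb}
Checking each string in L1 against L2:
  'aa': in L2? No
  'abb': in L2? No
Intersection = {}
|L1 ∩ L2| = 0

0


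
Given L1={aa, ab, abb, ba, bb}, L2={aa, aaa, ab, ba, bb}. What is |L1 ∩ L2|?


L1 = {aa, ab, abb, ba, bb}
L2 = {aa, aaa, ab, ba, bb}
Checking each string in L1 against L2:
  'aa': in L2? Yes
  'ab': in L2? Yes
  'abb': in L2? No
  'ba': in L2? Yes
  'bb': in L2? Yes
Intersection = {aa, ab, ba, bb}
|L1 ∩ L2| = 4

4


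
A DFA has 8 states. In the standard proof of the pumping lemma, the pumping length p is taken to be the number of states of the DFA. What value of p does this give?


Pumping lemma for regular languages (standard proof):
Take p = |Q|, the number of DFA states.
Any string of length >= |Q| passes through |Q|+1 states while reading its first |Q| symbols,
so by pigeonhole some state repeats, giving the loop that can be pumped.
Here |Q| = 8
Therefore the proof uses p = 8

8


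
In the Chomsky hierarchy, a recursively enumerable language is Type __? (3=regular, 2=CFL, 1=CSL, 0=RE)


Chomsky hierarchy levels:
  Type 3: Regular (DFA/NFA/regex)
  Type 2: Context-free (PDA)
  Type 1: Context-sensitive
  Type 0: Recursively enumerable (TM)
'recursively enumerable' corresponds to Type 0

0


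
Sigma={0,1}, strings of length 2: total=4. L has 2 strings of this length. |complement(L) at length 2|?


Alphabet: {0,1}
String length: 2
Total strings of length 2 = 2^2 = 4
Strings in L = 2
Complement = total - |L|
= 4 - 2
= 2

2


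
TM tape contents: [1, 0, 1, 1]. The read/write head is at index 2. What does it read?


Tape: [1, 0, 1, 1]
Positions: 0 1 2 3
Values:    1 0 1 1
Head at position 2
tape[2] = 1

1


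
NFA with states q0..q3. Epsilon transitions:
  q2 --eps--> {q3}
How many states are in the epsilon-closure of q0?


Starting from q0
Initialize closure = {q0}
q0 has no outgoing epsilon transitions -> nothing to add
Final closure: {q0}
Size = 1

1


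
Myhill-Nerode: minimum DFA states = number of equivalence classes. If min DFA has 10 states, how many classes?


Myhill-Nerode theorem:
Number of equivalence classes = number of states in minimal DFA
Minimal DFA states = 10
Therefore equivalence classes = 10

10


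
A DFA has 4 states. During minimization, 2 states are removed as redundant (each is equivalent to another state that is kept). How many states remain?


Original DFA: 4 states
Redundant states removed: 2
Minimized states = original - removed
= 4 - 2
= 2

2


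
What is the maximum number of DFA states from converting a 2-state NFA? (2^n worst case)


NFA has 2 states
Subset construction: each DFA state = subset of NFA states
Maximum subsets = 2^2
2^2 = 4

4


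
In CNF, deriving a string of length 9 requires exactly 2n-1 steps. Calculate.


Chomsky Normal Form derivation:
String length n = 9
Each step either:
  - Splits a nonterminal into two (n-1 such steps)
  - Converts a nonterminal to terminal (n such steps)
Total = (n-1) + n = 2n - 1
= 2(9) - 1
= 18 - 1
= 17

17


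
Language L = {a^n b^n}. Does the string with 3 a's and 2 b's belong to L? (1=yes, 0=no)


Language requires equal numbers of a's and b's
PDA pushes for each 'a', pops for each 'b'
Number of a's = 3
Number of b's = 2
3 != 2 -> Reject

0


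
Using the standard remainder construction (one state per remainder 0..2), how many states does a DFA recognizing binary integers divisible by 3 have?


Divisibility by 3 is tracked via the remainder mod 3: 0, 1, ..., 2
The construction assigns one state to each remainder
Number of remainders = 3

3


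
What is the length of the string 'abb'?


String: 'abb'
Counting characters:
  'a' appears 1 time(s)
  'b' appears 2 time(s)
Total length = 1 + 2 = 3

3


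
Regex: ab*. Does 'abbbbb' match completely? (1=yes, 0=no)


Pattern: ab*
String: 'abbbbb'
Pattern requires: exactly one 'a' followed by zero or more 'b's
First char is 'a' -> OK
Rest 'bbbbb': all b's? Yes
Result: 1

1


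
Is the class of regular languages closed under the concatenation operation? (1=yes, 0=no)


Regular languages are closed under:
- Union (DFA product construction)
- Intersection (DFA product construction)
- Complement (swap accept/reject states)
- Concatenation (NFA construction)
- Kleene star (NFA construction)
concatenation is in this list
Therefore: closed

1


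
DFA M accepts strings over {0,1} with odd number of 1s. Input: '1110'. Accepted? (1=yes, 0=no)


DFA has 2 states: q_even (start, accept=no) and q_odd
Processing string '1110' character by character:
  Position 0: read '1', 1-count=1 -> q_odd
  Position 1: read '1', 1-count=2 -> q_even
  Position 2: read '1', 1-count=3 -> q_odd
  Position 3: read '0', 1-count=3 -> q_odd (no change)
Final state: q_odd, total 1s = 3 (odd); the DFA requires an odd count -> accept

1


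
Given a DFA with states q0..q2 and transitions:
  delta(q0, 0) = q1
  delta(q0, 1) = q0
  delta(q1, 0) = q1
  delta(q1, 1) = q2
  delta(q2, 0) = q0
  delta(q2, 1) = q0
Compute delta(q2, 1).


Looking up transition function:
delta(q2, 1) in the table
Row: q2, Column: 1
Result: q0

q0


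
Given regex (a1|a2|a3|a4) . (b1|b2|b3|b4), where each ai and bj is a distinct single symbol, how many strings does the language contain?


First group: 4 alternatives
Second group: 4 alternatives
Concatenation: each choice from group 1 pairs with each from group 2
Total = 4 x 4 = 16

16


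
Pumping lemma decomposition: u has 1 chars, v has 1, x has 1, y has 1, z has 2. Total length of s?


|s| = |u| + |v| + |x| + |y| + |z|
= 1 + 1 + 1 + 1 + 2
= 2 + 1 + 3
= 3 + 3
= 6

6


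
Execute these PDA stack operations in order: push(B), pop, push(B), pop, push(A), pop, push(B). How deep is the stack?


Tracing stack operations:
  push(B) -> stack = [B], depth=1
  pop -> removed B, stack = [], depth=0
  push(B) -> stack = [B], depth=1
  pop -> removed B, stack = [], depth=0
  push(A) -> stack = [A], depth=1
  pop -> removed A, stack = [], depth=0
  push(B) -> stack = [B], depth=1
Final depth = 1

1


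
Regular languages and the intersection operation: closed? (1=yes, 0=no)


Regular languages are closed under all standard operations:
- Union: Yes (product construction)
- Intersection: Yes (product construction)
- Complement: Yes (swap accept/reject)
- Concatenation: Yes (NFA construction)
Operation: intersection -> Closed

1


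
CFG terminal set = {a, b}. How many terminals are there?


Terminal symbols: a, b
Counting each: a (#1), b (#2)
Total = 2

2


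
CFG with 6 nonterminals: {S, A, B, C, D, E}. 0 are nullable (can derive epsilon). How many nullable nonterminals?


Nonterminals: {S, A, B, C, D, E}
A nonterminal is nullable if it can derive epsilon
Counting nullable nonterminals: 0
Total nullable = 0

0


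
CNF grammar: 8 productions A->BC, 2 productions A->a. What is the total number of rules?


CNF allows two rule forms:
  A -> BC (binary): 8 rules
  A -> a (terminal): 2 rules
Total = 8 + 2 = 10

10


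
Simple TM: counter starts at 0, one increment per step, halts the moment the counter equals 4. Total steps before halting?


Counter starts at 0. Counting sequence:
  Step 1: counter = 1
  Step 2: counter = 2
  Step 3: counter = 3
  Step 4: counter = 4
Counter reached 4 -> halt
Total steps = 4

4


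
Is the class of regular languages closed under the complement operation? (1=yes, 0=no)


Regular languages are closed under:
- Union (DFA product construction)
- Intersection (DFA product construction)
- Complement (swap accept/reject states)
- Concatenation (NFA construction)
- Kleene star (NFA construction)
complement is in this list
Therefore: closed

1


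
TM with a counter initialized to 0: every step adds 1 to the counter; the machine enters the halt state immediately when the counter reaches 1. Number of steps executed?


Counter starts at 0. Counting sequence:
  Step 1: counter = 1
Counter reached 1 -> halt
Total steps = 1

1


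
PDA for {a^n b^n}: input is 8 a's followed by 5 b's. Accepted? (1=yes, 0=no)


Language requires equal numbers of a's and b's
PDA pushes for each 'a', pops for each 'b'
Number of a's = 8
Number of b's = 5
8 != 5 -> Reject

0


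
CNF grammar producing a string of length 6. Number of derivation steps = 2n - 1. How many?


Chomsky Normal Form derivation:
String length n = 6
Each step either:
  - Splits a nonterminal into two (n-1 such steps)
  - Converts a nonterminal to terminal (n such steps)
Total = (n-1) + n = 2n - 1
= 2(6) - 1
= 12 - 1
= 11

11


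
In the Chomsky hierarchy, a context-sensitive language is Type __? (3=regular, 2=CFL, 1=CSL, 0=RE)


Chomsky hierarchy levels:
  Type 3: Regular (DFA/NFA/regex)
  Type 2: Context-free (PDA)
  Type 1: Context-sensitive
  Type 0: Recursively enumerable (TM)
'context-sensitive' corresponds to Type 1

1


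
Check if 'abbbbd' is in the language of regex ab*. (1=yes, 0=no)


Pattern: ab*
String: 'abbbbd'
Pattern requires: exactly one 'a' followed by zero or more 'b's
First char is 'a' -> OK
Rest 'bbbbd': all b's? No
Result: 0

0


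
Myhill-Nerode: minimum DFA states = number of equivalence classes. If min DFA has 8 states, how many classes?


Myhill-Nerode theorem:
Number of equivalence classes = number of states in minimal DFA
Minimal DFA states = 8
Therefore equivalence classes = 8

8


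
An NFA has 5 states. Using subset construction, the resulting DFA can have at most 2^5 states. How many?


NFA has 5 states
Subset construction: each DFA state = subset of NFA states
Maximum subsets = 2^5
2^5 = 32

32


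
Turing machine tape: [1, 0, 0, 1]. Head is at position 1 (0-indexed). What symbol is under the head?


Tape: [1, 0, 0, 1]
Positions: 0 1 2 3
Values:    1 0 0 1
Head at position 1
tape[1] = 0

0


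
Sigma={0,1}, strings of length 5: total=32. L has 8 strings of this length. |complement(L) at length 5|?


Alphabet: {0,1}
String length: 5
Total strings of length 5 = 2^5 = 32
Strings in L = 8
Complement = total - |L|
= 32 - 8
= 24

24


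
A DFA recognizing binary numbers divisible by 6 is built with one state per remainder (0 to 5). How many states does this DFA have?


Divisibility by 6 is tracked via the remainder mod 6: 0, 1, ..., 5
The construction assigns one state to each remainder
Number of remainders = 6

6


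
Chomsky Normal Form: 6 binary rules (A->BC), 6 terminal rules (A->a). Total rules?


CNF allows two rule forms:
  A -> BC (binary): 6 rules
  A -> a (terminal): 6 rules
Total = 6 + 6 = 12

12


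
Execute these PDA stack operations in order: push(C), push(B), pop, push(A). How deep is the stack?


Tracing stack operations:
  push(C) -> stack = [C], depth=1
  push(B) -> stack = [C,B], depth=2
  pop -> removed B, stack = [C], depth=1
  push(A) -> stack = [C,A], depth=2
Final depth = 2

2


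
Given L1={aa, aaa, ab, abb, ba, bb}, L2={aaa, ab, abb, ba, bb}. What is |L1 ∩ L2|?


L1 = {aa, aaa, ab, abb, ba, bb}
L2 = {aaa, ab, abb, ba, bb}
Checking each string in L1 against L2:
  'aa': in L2? No
  'aaa': in L2? Yes
  'ab': in L2? Yes
  'abb': in L2? Yes
  'ba': in L2? Yes
  'bb': in L2? Yes
Intersection = {aaa, ab, abb, ba, bb}
|L1 ∩ L2| = 5

5


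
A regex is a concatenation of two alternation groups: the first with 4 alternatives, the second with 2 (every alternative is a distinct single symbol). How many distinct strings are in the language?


First group: 4 alternatives
Second group: 2 alternatives
Concatenation: each choice from group 1 pairs with each from group 2
Total = 4 x 2 = 8

8


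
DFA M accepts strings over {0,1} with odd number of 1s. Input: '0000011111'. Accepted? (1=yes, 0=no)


DFA has 2 states: q_even (start, accept=no) and q_odd
Processing string '0000011111' character by character:
  Position 0: read '0', 1-count=0 -> q_even (no change)
  Position 1: read '0', 1-count=0 -> q_even (no change)
  Position 2: read '0', 1-count=0 -> q_even (no change)
  Position 3: read '0', 1-count=0 -> q_even (no change)
  Position 4: read '0', 1-count=0 -> q_even (no change)
  Position 5: read '1', 1-count=1 -> q_odd
  Position 6: read '1', 1-count=2 -> q_even
  Position 7: read '1', 1-count=3 -> q_odd
  Position 8: read '1', 1-count=4 -> q_even
  Position 9: read '1', 1-count=5 -> q_odd
Final state: q_odd, total 1s = 5 (odd); the DFA requires an odd count -> accept

1


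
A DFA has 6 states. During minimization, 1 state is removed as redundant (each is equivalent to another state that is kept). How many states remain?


Original DFA: 6 states
Redundant states removed: 1
Minimized states = original - removed
= 6 - 1
= 5

5


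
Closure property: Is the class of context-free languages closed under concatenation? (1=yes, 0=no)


CFL closure properties:
  Closed under: union, concatenation, Kleene star
  NOT closed under: intersection, complement
Operation 'concatenation' is in closed list -> Yes (closed)

1


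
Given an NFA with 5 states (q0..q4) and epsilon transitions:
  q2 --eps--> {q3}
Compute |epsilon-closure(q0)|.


Starting from q0
Initialize closure = {q0}
q0 has no outgoing epsilon transitions -> nothing to add
Final closure: {q0}
Size = 1

1


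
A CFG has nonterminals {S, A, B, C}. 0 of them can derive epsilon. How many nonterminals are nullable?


Nonterminals: {S, A, B, C}
A nonterminal is nullable if it can derive epsilon
Counting nullable nonterminals: 0
Total nullable = 0

0


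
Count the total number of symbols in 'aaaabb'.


String: 'aaaabb'
Counting characters:
  'a' appears 4 time(s)
  'b' appears 2 time(s)
Total length = 4 + 2 = 6

6


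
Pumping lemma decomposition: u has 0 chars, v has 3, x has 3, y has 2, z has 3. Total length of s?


|s| = |u| + |v| + |x| + |y| + |z|
= 0 + 3 + 3 + 2 + 3
= 3 + 3 + 5
= 6 + 5
= 11

11


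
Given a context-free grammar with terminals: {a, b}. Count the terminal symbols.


Terminal symbols: a, b
Counting each: a (#1), b (#2)
Total = 2

2


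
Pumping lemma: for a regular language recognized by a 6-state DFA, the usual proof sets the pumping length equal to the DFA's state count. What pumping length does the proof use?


Pumping lemma for regular languages (standard proof):
Take p = |Q|, the number of DFA states.
Any string of length >= |Q| passes through |Q|+1 states while reading its first |Q| symbols,
so by pigeonhole some state repeats, giving the loop that can be pumped.
Here |Q| = 6
Therefore the proof uses p = 6

6


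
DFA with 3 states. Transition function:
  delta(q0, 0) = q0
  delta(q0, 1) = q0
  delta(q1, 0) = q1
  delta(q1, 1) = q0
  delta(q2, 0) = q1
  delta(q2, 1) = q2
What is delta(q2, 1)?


Looking up transition function:
delta(q2, 1) in the table
Row: q2, Column: 1
Result: q2

q2


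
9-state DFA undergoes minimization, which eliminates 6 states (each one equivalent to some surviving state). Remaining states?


Original DFA: 9 states
Redundant states removed: 6
Minimized states = original - removed
= 9 - 6
= 3

3


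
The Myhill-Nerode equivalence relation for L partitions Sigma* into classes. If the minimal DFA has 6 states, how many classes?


Myhill-Nerode theorem:
Number of equivalence classes = number of states in minimal DFA
Minimal DFA states = 6
Therefore equivalence classes = 6

6


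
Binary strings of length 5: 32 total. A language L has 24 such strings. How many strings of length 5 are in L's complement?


Alphabet: {0,1}
String length: 5
Total strings of length 5 = 2^5 = 32
Strings in L = 24
Complement = total - |L|
= 32 - 24
= 8

8


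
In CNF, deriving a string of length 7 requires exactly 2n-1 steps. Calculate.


Chomsky Normal Form derivation:
String length n = 7
Each step either:
  - Splits a nonterminal into two (n-1 such steps)
  - Converts a nonterminal to terminal (n such steps)
Total = (n-1) + n = 2n - 1
= 2(7) - 1
= 14 - 1
= 13

13


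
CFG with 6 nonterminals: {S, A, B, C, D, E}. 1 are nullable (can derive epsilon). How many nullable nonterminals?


Nonterminals: {S, A, B, C, D, E}
A nonterminal is nullable if it can derive epsilon
Counting nullable nonterminals: 1
Total nullable = 1

1


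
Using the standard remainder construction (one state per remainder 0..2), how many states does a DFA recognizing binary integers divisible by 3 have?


Divisibility by 3 is tracked via the remainder mod 3: 0, 1, ..., 2
The construction assigns one state to each remainder
Number of remainders = 3

3


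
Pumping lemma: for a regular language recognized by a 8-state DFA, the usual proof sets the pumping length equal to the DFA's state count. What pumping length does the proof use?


Pumping lemma for regular languages (standard proof):
Take p = |Q|, the number of DFA states.
Any string of length >= |Q| passes through |Q|+1 states while reading its first |Q| symbols,
so by pigeonhole some state repeats, giving the loop that can be pumped.
Here |Q| = 8
Therefore the proof uses p = 8

8


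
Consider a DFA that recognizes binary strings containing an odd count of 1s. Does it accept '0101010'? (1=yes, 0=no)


DFA has 2 states: q_even (start, accept=no) and q_odd
Processing string '0101010' character by character:
  Position 0: read '0', 1-count=0 -> q_even (no change)
  Position 1: read '1', 1-count=1 -> q_odd
  Position 2: read '0', 1-count=1 -> q_odd (no change)
  Position 3: read '1', 1-count=2 -> q_even
  Position 4: read '0', 1-count=2 -> q_even (no change)
  Position 5: read '1', 1-count=3 -> q_odd
  Position 6: read '0', 1-count=3 -> q_odd (no change)
Final state: q_odd, total 1s = 3 (odd); the DFA requires an odd count -> accept

1


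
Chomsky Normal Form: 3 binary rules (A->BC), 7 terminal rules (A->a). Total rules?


CNF allows two rule forms:
  A -> BC (binary): 3 rules
  A -> a (terminal): 7 rules
Total = 3 + 7 = 10

10


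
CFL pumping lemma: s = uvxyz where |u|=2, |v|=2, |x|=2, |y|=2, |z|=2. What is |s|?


|s| = |u| + |v| + |x| + |y| + |z|
= 2 + 2 + 2 + 2 + 2
= 4 + 2 + 4
= 6 + 4
= 10

10


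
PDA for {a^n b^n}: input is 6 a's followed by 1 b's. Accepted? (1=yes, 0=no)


Language requires equal numbers of a's and b's
PDA pushes for each 'a', pops for each 'b'
Number of a's = 6
Number of b's = 1
6 != 1 -> Reject

0


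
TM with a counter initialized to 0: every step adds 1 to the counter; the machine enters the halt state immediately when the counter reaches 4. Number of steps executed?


Counter starts at 0. Counting sequence:
  Step 1: counter = 1
  Step 2: counter = 2
  Step 3: counter = 3
  Step 4: counter = 4
Counter reached 4 -> halt
Total steps = 4

4


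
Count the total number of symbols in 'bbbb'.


String: 'bbbb'
Counting characters:
  'b' appears 4 time(s)
Total length = 0 + 4 = 4

4


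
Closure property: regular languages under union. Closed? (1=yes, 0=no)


Regular languages are closed under:
- Union (DFA product construction)
- Intersection (DFA product construction)
- Complement (swap accept/reject states)
- Concatenation (NFA construction)
- Kleene star (NFA construction)
union is in this list
Therefore: closed

1


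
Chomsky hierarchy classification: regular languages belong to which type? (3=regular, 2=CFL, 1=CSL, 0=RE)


Chomsky hierarchy levels:
  Type 3: Regular (DFA/NFA/regex)
  Type 2: Context-free (PDA)
  Type 1: Context-sensitive
  Type 0: Recursively enumerable (TM)
'regular' corresponds to Type 3

3


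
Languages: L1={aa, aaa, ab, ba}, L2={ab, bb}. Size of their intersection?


L1 = {aa, aaa, ab, ba}
L2 = {ab, bb}
Checking each string in L1 against L2:
  'aa': in L2? No
  'aaa': in L2? No
  'ab': in L2? Yes
  'ba': in L2? No
Intersection = {ab}
|L1 ∩ L2| = 1

1


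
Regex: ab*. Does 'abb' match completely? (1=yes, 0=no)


Pattern: ab*
String: 'abb'
Pattern requires: exactly one 'a' followed by zero or more 'b's
First char is 'a' -> OK
Rest 'bb': all b's? Yes
Result: 1

1


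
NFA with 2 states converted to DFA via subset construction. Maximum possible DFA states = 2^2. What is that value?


NFA has 2 states
Subset construction: each DFA state = subset of NFA states
Maximum subsets = 2^2
2^2 = 4

4


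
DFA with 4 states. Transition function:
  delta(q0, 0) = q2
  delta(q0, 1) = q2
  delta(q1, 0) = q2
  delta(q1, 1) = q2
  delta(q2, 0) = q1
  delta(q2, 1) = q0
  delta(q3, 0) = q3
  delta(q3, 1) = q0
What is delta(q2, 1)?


Looking up transition function:
delta(q2, 1) in the table
Row: q2, Column: 1
Result: q0

q0


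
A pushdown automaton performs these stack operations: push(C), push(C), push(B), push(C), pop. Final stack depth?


Tracing stack operations:
  push(C) -> stack = [C], depth=1
  push(C) -> stack = [C,C], depth=2
  push(B) -> stack = [C,C,B], depth=3
  push(C) -> stack = [C,C,B,C], depth=4
  pop -> removed C, stack = [C,C,B], depth=3
Final depth = 3

3


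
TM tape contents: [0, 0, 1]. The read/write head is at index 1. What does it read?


Tape: [0, 0, 1]
Positions: 0 1 2
Values:    0 0 1
Head at position 1
tape[1] = 0

0


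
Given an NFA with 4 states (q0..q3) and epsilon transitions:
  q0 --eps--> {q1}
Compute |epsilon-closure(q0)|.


Starting from q0
Initialize closure = {q0}
Follow epsilon from q0 -> add q1
Final closure: {q0, q1}
Size = 2

2


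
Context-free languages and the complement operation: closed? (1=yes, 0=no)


CFL closure properties:
  Closed under: union, concatenation, Kleene star
  NOT closed under: intersection, complement
Operation 'complement' is in not-closed list -> No (not closed)

0


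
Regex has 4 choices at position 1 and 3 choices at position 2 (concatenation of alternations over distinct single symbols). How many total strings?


First group: 4 alternatives
Second group: 3 alternatives
Concatenation: each choice from group 1 pairs with each from group 2
Total = 4 x 3 = 12

12


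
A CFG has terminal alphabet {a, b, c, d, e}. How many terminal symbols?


Terminal symbols: a, b, c, d, e
Counting each: a (#1), b (#2), c (#3), d (#4), e (#5)
Total = 5

5


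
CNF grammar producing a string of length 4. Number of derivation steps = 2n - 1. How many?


Chomsky Normal Form derivation:
String length n = 4
Each step either:
  - Splits a nonterminal into two (n-1 such steps)
  - Converts a nonterminal to terminal (n such steps)
Total = (n-1) + n = 2n - 1
= 2(4) - 1
= 8 - 1
= 7

7


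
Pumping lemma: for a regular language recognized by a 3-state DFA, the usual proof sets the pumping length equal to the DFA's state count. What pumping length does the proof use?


Pumping lemma for regular languages (standard proof):
Take p = |Q|, the number of DFA states.
Any string of length >= |Q| passes through |Q|+1 states while reading its first |Q| symbols,
so by pigeonhole some state repeats, giving the loop that can be pumped.
Here |Q| = 3
Therefore the proof uses p = 3

3


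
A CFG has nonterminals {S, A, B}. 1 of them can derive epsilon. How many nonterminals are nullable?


Nonterminals: {S, A, B}
A nonterminal is nullable if it can derive epsilon
Counting nullable nonterminals: 1
Total nullable = 1

1


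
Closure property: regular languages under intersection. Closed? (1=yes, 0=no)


Regular languages are closed under:
- Union (DFA product construction)
- Intersection (DFA product construction)
- Complement (swap accept/reject states)
- Concatenation (NFA construction)
- Kleene star (NFA construction)
intersection is in this list
Therefore: closed

1


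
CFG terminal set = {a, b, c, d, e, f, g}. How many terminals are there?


Terminal symbols: a, b, c, d, e, f, g
Counting each: a (#1), b (#2), c (#3), d (#4), e (#5), f (#6), g (#7)
Total = 7

7


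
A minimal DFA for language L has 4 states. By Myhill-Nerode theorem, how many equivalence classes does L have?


Myhill-Nerode theorem:
Number of equivalence classes = number of states in minimal DFA
Minimal DFA states = 4
Therefore equivalence classes = 4

4


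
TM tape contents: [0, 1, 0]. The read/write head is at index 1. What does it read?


Tape: [0, 1, 0]
Positions: 0 1 2
Values:    0 1 0
Head at position 1
tape[1] = 1

1


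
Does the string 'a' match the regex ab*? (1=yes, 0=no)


Pattern: ab*
String: 'a'
Pattern requires: exactly one 'a' followed by zero or more 'b's
First char is 'a' -> OK
Rest '': all b's? Yes
Result: 1

1


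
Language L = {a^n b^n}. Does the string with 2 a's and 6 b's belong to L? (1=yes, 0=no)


Language requires equal numbers of a's and b's
PDA pushes for each 'a', pops for each 'b'
Number of a's = 2
Number of b's = 6
2 != 6 -> Reject

0


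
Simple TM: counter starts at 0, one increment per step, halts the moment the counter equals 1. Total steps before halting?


Counter starts at 0. Counting sequence:
  Step 1: counter = 1
Counter reached 1 -> halt
Total steps = 1

1


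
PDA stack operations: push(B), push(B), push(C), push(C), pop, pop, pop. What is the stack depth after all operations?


Tracing stack operations:
  push(B) -> stack = [B], depth=1
  push(B) -> stack = [B,B], depth=2
  push(C) -> stack = [B,B,C], depth=3
  push(C) -> stack = [B,B,C,C], depth=4
  pop -> removed C, stack = [B,B,C], depth=3
  pop -> removed C, stack = [B,B], depth=2
  pop -> removed B, stack = [B], depth=1
Final depth = 1

1


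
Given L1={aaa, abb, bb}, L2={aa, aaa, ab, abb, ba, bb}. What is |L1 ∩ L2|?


L1 = {aaa, abb, bb}
L2 = {aa, aaa, ab, abb, ba, bb}
Checking each string in L1 against L2:
  'aaa': in L2? Yes
  'abb': in L2? Yes
  'bb': in L2? Yes
Intersection = {aaa, abb, bb}
|L1 ∩ L2| = 3

3


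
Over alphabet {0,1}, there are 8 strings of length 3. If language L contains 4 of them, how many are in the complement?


Alphabet: {0,1}
String length: 3
Total strings of length 3 = 2^3 = 8
Strings in L = 4
Complement = total - |L|
= 8 - 4
= 4

4


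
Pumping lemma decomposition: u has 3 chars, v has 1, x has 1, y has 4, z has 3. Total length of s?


|s| = |u| + |v| + |x| + |y| + |z|
= 3 + 1 + 1 + 4 + 3
= 4 + 1 + 7
= 5 + 7
= 12

12


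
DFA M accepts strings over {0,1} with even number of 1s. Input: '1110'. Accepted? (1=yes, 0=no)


DFA has 2 states: q_even (start, accept=yes) and q_odd
Processing string '1110' character by character:
  Position 0: read '1', 1-count=1 -> q_odd
  Position 1: read '1', 1-count=2 -> q_even
  Position 2: read '1', 1-count=3 -> q_odd
  Position 3: read '0', 1-count=3 -> q_odd (no change)
Final state: q_odd, total 1s = 3 (odd); the DFA requires an even count -> reject

0


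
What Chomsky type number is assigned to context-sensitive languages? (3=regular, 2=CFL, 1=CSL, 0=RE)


Chomsky hierarchy levels:
  Type 3: Regular (DFA/NFA/regex)
  Type 2: Context-free (PDA)
  Type 1: Context-sensitive
  Type 0: Recursively enumerable (TM)
'context-sensitive' corresponds to Type 1

1


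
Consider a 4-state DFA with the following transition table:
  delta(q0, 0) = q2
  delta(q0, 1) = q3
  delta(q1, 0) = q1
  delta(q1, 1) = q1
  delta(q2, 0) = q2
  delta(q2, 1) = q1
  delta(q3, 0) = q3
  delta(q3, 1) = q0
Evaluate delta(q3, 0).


Looking up transition function:
delta(q3, 0) in the table
Row: q3, Column: 0
Result: q3

q3


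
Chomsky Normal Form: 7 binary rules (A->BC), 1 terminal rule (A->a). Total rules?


CNF allows two rule forms:
  A -> BC (binary): 7 rules
  A -> a (terminal): 1 rule
Total = 7 + 1 = 8

8


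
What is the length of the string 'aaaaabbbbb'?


String: 'aaaaabbbbb'
Counting characters:
  'a' appears 5 time(s)
  'b' appears 5 time(s)
Total length = 5 + 5 = 10

10


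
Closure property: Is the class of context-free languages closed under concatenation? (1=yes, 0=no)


CFL closure properties:
  Closed under: union, concatenation, Kleene star
  NOT closed under: intersection, complement
Operation 'concatenation' is in closed list -> Yes (closed)

1


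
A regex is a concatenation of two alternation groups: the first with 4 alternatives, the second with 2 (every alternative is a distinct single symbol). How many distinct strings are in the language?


First group: 4 alternatives
Second group: 2 alternatives
Concatenation: each choice from group 1 pairs with each from group 2
Total = 4 x 2 = 8

8


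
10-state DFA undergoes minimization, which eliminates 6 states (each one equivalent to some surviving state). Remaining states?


Original DFA: 10 states
Redundant states removed: 6
Minimized states = original - removed
= 10 - 6
= 4

4


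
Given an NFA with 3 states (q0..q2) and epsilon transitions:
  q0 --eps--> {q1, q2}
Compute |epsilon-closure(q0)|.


Starting from q0
Initialize closure = {q0}
Follow epsilon from q0 -> add q1
Follow epsilon from q0 -> add q2
Final closure: {q0, q1, q2}
Size = 3

3


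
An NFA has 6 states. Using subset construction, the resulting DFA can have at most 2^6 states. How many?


NFA has 6 states
Subset construction: each DFA state = subset of NFA states
Maximum subsets = 2^6
2^6 = 64

64


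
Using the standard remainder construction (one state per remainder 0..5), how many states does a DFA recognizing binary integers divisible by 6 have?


Divisibility by 6 is tracked via the remainder mod 6: 0, 1, ..., 5
The construction assigns one state to each remainder
Number of remainders = 6

6


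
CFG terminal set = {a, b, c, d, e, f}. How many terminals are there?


Terminal symbols: a, b, c, d, e, f
Counting each: a (#1), b (#2), c (#3), d (#4), e (#5), f (#6)
Total = 6

6


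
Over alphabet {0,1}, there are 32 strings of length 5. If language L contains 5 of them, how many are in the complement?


Alphabet: {0,1}
String length: 5
Total strings of length 5 = 2^5 = 32
Strings in L = 5
Complement = total - |L|
= 32 - 5
= 27

27


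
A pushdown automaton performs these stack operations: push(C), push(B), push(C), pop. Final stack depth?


Tracing stack operations:
  push(C) -> stack = [C], depth=1
  push(B) -> stack = [C,B], depth=2
  push(C) -> stack = [C,B,C], depth=3
  pop -> removed C, stack = [C,B], depth=2
Final depth = 2

2


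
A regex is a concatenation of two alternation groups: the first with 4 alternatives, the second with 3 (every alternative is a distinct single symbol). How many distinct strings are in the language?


First group: 4 alternatives
Second group: 3 alternatives
Concatenation: each choice from group 1 pairs with each from group 2
Total = 4 x 3 = 12

12


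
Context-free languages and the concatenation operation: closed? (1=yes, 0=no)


CFL closure properties:
  Closed under: union, concatenation, Kleene star
  NOT closed under: intersection, complement
Operation 'concatenation' is in closed list -> Yes (closed)

1


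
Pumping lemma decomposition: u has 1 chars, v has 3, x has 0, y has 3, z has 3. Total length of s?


|s| = |u| + |v| + |x| + |y| + |z|
= 1 + 3 + 0 + 3 + 3
= 4 + 0 + 6
= 4 + 6
= 10

10


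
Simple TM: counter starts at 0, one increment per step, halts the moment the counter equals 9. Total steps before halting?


Counter starts at 0. Counting sequence:
  Step 1: counter = 1
  Step 2: counter = 2
  Step 3: counter = 3
  Step 4: counter = 4
  Step 5: counter = 5
  Step 6: counter = 6
  ...
  Step 9: counter = 9
Counter reached 9 -> halt
Total steps = 9

9


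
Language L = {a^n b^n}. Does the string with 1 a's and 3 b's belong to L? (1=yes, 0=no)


Language requires equal numbers of a's and b's
PDA pushes for each 'a', pops for each 'b'
Number of a's = 1
Number of b's = 3
1 != 3 -> Reject

0


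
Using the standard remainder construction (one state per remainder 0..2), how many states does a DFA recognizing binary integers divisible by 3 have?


Divisibility by 3 is tracked via the remainder mod 3: 0, 1, ..., 2
The construction assigns one state to each remainder
Number of remainders = 3

3


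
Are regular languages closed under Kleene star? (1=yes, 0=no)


Regular languages are closed under:
- Union (DFA product construction)
- Intersection (DFA product construction)
- Complement (swap accept/reject states)
- Concatenation (NFA construction)
- Kleene star (NFA construction)
Kleene star is in this list
Therefore: closed

1


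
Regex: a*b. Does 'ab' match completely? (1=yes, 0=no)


Pattern: a*b
String: 'ab'
Pattern requires: zero or more 'a's followed by exactly one 'b'
Found 1 leading 'a's
Remaining: 'b'
Remaining is exactly 'b' -> match
Result: 1

1


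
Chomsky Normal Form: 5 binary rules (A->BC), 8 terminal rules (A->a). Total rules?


CNF allows two rule forms:
  A -> BC (binary): 5 rules
  A -> a (terminal): 8 rules
Total = 5 + 8 = 13

13


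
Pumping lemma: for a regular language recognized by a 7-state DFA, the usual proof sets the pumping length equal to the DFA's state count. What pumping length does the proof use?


Pumping lemma for regular languages (standard proof):
Take p = |Q|, the number of DFA states.
Any string of length >= |Q| passes through |Q|+1 states while reading its first |Q| symbols,
so by pigeonhole some state repeats, giving the loop that can be pumped.
Here |Q| = 7
Therefore the proof uses p = 7

7


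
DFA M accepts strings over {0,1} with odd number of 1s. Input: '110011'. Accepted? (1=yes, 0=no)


DFA has 2 states: q_even (start, accept=no) and q_odd
Processing string '110011' character by character:
  Position 0: read '1', 1-count=1 -> q_odd
  Position 1: read '1', 1-count=2 -> q_even
  Position 2: read '0', 1-count=2 -> q_even (no change)
  Position 3: read '0', 1-count=2 -> q_even (no change)
  Position 4: read '1', 1-count=3 -> q_odd
  Position 5: read '1', 1-count=4 -> q_even
Final state: q_even, total 1s = 4 (even); the DFA requires an odd count -> reject

0


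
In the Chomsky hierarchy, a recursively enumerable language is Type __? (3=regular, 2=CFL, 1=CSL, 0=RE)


Chomsky hierarchy levels:
  Type 3: Regular (DFA/NFA/regex)
  Type 2: Context-free (PDA)
  Type 1: Context-sensitive
  Type 0: Recursively enumerable (TM)
'recursively enumerable' corresponds to Type 0

0


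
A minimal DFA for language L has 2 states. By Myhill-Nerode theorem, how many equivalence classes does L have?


Myhill-Nerode theorem:
Number of equivalence classes = number of states in minimal DFA
Minimal DFA states = 2
Therefore equivalence classes = 2

2


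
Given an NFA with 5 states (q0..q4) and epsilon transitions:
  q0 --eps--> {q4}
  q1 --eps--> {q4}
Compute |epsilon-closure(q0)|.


Starting from q0
Initialize closure = {q0}
Follow epsilon from q0 -> add q4
Final closure: {q0, q4}
Size = 2

2


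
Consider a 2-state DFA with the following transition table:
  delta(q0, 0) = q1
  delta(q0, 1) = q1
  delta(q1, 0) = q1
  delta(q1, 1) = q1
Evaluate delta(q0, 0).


Looking up transition function:
delta(q0, 0) in the table
Row: q0, Column: 0
Result: q1

q1


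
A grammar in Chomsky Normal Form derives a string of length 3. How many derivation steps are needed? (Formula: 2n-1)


Chomsky Normal Form derivation:
String length n = 3
Each step either:
  - Splits a nonterminal into two (n-1 such steps)
  - Converts a nonterminal to terminal (n such steps)
Total = (n-1) + n = 2n - 1
= 2(3) - 1
= 6 - 1
= 5

5


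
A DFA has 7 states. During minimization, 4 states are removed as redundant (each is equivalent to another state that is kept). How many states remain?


Original DFA: 7 states
Redundant states removed: 4
Minimized states = original - removed
= 7 - 4
= 3

3


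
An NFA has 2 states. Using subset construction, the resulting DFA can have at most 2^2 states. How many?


NFA has 2 states
Subset construction: each DFA state = subset of NFA states
Maximum subsets = 2^2
2^2 = 4

4


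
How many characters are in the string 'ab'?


String: 'ab'
Counting characters:
  'a' appears 1 time(s)
  'b' appears 1 time(s)
Total length = 1 + 1 = 2

2


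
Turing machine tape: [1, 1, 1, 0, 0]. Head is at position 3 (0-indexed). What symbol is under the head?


Tape: [1, 1, 1, 0, 0]
Positions: 0 1 2 3 4
Values:    1 1 1 0 0
Head at position 3
tape[3] = 0

0


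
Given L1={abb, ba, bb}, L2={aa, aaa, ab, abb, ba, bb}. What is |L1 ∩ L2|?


L1 = {abb, ba, bb}
L2 = {aa, aaa, ab, abb, ba, bb}
Checking each string in L1 against L2:
  'abb': in L2? Yes
  'ba': in L2? Yes
  'bb': in L2? Yes
Intersection = {abb, ba, bb}
|L1 ∩ L2| = 3

3


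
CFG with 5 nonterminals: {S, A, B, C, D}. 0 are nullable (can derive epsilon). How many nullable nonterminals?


Nonterminals: {S, A, B, C, D}
A nonterminal is nullable if it can derive epsilon
Counting nullable nonterminals: 0
Total nullable = 0

0


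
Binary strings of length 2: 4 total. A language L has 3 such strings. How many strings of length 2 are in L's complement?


Alphabet: {0,1}
String length: 2
Total strings of length 2 = 2^2 = 4
Strings in L = 3
Complement = total - |L|
= 4 - 3
= 1

1


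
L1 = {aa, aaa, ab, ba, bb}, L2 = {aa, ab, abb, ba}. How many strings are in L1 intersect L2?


L1 = {aa, aaa, ab, ba, bb}
L2 = {aa, ab, abb, ba}
Checking each string in L1 against L2:
  'aa': in L2? Yes
  'aaa': in L2? No
  'ab': in L2? Yes
  'ba': in L2? Yes
  'bb': in L2? No
Intersection = {aa, ab, ba}
|L1 ∩ L2| = 3

3


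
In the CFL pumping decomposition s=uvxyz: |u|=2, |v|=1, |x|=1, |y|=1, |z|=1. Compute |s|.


|s| = |u| + |v| + |x| + |y| + |z|
= 2 + 1 + 1 + 1 + 1
= 3 + 1 + 2
= 4 + 2
= 6

6


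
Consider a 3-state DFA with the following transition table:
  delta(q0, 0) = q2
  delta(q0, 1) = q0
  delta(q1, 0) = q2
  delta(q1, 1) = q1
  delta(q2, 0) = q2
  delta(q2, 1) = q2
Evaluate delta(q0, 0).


Looking up transition function:
delta(q0, 0) in the table
Row: q0, Column: 0
Result: q2

q2


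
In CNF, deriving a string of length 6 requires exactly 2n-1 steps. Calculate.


Chomsky Normal Form derivation:
String length n = 6
Each step either:
  - Splits a nonterminal into two (n-1 such steps)
  - Converts a nonterminal to terminal (n such steps)
Total = (n-1) + n = 2n - 1
= 2(6) - 1
= 12 - 1
= 11

11
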